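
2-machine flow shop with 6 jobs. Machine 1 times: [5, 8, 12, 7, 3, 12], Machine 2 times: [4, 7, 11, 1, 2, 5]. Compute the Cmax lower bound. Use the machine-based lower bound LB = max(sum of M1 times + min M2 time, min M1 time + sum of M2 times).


LB1 = sum(M1 times) + min(M2 times) = 47 + 1 = 48
LB2 = min(M1 times) + sum(M2 times) = 3 + 30 = 33
Lower bound = max(LB1, LB2) = max(48, 33) = 48

48


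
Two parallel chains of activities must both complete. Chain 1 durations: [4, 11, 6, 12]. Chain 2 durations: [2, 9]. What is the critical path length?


Path A total = 4 + 11 + 6 + 12 = 33
Path B total = 2 + 9 = 11
Critical path = longest path = max(33, 11) = 33

33


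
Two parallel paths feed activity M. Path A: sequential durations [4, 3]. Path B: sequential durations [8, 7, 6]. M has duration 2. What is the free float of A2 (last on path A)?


ES(A2) = sum of predecessors on chain A = 4
EF(A2) = ES + duration = 4 + 3 = 7
Successor of A2 is M. ES(M) = max(sum(A), sum(B)) = max(7, 21) = 21
Free float = ES(successor) - EF(current) = 21 - 7 = 14

14


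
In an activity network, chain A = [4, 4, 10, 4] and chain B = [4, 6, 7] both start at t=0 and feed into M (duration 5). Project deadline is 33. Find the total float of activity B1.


Forward pass: ES(B1) = sum of predecessors on chain B = 0
EF = ES + duration = 0 + 4 = 4
Backward pass: LF(M) = deadline = 33; LS(M) = 33 - 5 = 28
LF(B1) = LS(M) - sum(successors on chain B) = 28 - 13 = 15
LS = LF - duration = 15 - 4 = 11
Total float = LS - ES = 11 - 0 = 11

11


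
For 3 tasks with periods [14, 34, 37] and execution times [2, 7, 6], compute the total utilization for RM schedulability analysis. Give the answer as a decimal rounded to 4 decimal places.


Compute individual utilizations (exact fractions):
  Task 1: C/T = 2/14 = 1/7 (approx. 0.1429)
  Task 2: C/T = 7/34 (approx. 0.2059)
  Task 3: C/T = 6/37 (approx. 0.1622)
Total utilization U = 1/7 + 7/34 + 6/37 = 4499/8806
Rounded to 4 decimal places: U = 0.5109
RM (Liu & Layland) bound for 3 tasks = 0.779763; compare with U = 4499/8806 (approx. 0.510902)
U <= bound, so schedulable by RM sufficient condition.

0.5109


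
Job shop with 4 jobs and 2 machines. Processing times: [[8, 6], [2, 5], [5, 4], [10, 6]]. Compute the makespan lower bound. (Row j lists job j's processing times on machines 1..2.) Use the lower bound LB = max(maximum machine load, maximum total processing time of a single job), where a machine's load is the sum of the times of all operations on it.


Machine loads:
  Machine 1: 8 + 2 + 5 + 10 = 25
  Machine 2: 6 + 5 + 4 + 6 = 21
Max machine load = 25
Job totals:
  Job 1: 14
  Job 2: 7
  Job 3: 9
  Job 4: 16
Max job total = 16
Lower bound = max(25, 16) = 25

25


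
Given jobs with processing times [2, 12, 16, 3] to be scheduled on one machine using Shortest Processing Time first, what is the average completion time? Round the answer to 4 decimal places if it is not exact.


Sort jobs by processing time (SPT order): [2, 3, 12, 16]
Compute completion times sequentially:
  Job 1: processing = 2, completes at 2
  Job 2: processing = 3, completes at 5
  Job 3: processing = 12, completes at 17
  Job 4: processing = 16, completes at 33
Sum of completion times = 57
Average completion time = 57/4 = 14.25

14.25


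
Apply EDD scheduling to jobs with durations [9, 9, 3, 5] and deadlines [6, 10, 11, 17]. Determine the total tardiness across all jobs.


Sort by due date (EDD order): [(9, 6), (9, 10), (3, 11), (5, 17)]
Compute completion times and tardiness:
  Job 1: p=9, d=6, C=9, tardiness=max(0,9-6)=3
  Job 2: p=9, d=10, C=18, tardiness=max(0,18-10)=8
  Job 3: p=3, d=11, C=21, tardiness=max(0,21-11)=10
  Job 4: p=5, d=17, C=26, tardiness=max(0,26-17)=9
Total tardiness = 30

30


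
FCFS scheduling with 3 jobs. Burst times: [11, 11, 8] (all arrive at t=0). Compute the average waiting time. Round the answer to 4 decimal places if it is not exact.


FCFS order (as given): [11, 11, 8]
Waiting times:
  Job 1: wait = 0
  Job 2: wait = 11
  Job 3: wait = 22
Sum of waiting times = 33
Average waiting time = 33/3 = 11.0

11.0


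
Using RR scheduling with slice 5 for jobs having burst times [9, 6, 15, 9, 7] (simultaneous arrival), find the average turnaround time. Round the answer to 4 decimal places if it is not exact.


Time quantum = 5
Execution trace:
  J1 runs 5 units, time = 5
  J2 runs 5 units, time = 10
  J3 runs 5 units, time = 15
  J4 runs 5 units, time = 20
  J5 runs 5 units, time = 25
  J1 runs 4 units, time = 29
  J2 runs 1 units, time = 30
  J3 runs 5 units, time = 35
  J4 runs 4 units, time = 39
  J5 runs 2 units, time = 41
  J3 runs 5 units, time = 46
Finish times: [29, 30, 46, 39, 41]
Average turnaround = 185/5 = 37.0

37.0


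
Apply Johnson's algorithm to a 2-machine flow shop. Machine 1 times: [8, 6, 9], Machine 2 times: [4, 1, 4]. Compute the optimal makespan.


Apply Johnson's rule:
  Group 1 (a <= b): []
  Group 2 (a > b): [(1, 8, 4), (3, 9, 4), (2, 6, 1)]
Optimal job order: [1, 3, 2]
Schedule:
  Job 1: M1 done at 8, M2 done at 12
  Job 3: M1 done at 17, M2 done at 21
  Job 2: M1 done at 23, M2 done at 24
Makespan = 24

24


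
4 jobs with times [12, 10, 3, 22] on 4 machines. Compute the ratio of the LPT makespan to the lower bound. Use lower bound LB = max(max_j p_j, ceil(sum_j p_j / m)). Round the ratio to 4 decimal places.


LPT order: [22, 12, 10, 3]
Machine loads after assignment: [22, 12, 10, 3]
LPT makespan = 22
Lower bound = max(max_job, ceil(total/4)) = max(22, 12) = 22
Ratio = 22 / 22 = 1.0

1.0


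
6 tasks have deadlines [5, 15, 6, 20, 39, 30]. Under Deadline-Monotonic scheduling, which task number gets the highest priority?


Sort tasks by relative deadline (ascending):
  Task 1: deadline = 5
  Task 3: deadline = 6
  Task 2: deadline = 15
  Task 4: deadline = 20
  Task 6: deadline = 30
  Task 5: deadline = 39
Priority order (highest first): [1, 3, 2, 4, 6, 5]
Highest priority task = 1

1


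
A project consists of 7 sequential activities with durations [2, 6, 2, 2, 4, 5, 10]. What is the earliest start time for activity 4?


Activity 4 starts after activities 1 through 3 complete.
Predecessor durations: [2, 6, 2]
ES = 2 + 6 + 2 = 10

10


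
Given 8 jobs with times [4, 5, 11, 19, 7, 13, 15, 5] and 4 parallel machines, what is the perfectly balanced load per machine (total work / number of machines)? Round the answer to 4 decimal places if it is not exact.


Total processing time = 4 + 5 + 11 + 19 + 7 + 13 + 15 + 5 = 79
Number of machines = 4
Ideal balanced load = 79 / 4 = 19.75

19.75


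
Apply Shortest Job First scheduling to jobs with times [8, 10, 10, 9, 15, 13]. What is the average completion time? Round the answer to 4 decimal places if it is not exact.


SJF order (ascending): [8, 9, 10, 10, 13, 15]
Completion times:
  Job 1: burst=8, C=8
  Job 2: burst=9, C=17
  Job 3: burst=10, C=27
  Job 4: burst=10, C=37
  Job 5: burst=13, C=50
  Job 6: burst=15, C=65
Average completion = 204/6 = 34.0

34.0


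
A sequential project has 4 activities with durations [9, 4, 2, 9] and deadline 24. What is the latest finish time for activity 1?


LF(activity 1) = deadline - sum of successor durations
Successors: activities 2 through 4 with durations [4, 2, 9]
Sum of successor durations = 15
LF = 24 - 15 = 9

9


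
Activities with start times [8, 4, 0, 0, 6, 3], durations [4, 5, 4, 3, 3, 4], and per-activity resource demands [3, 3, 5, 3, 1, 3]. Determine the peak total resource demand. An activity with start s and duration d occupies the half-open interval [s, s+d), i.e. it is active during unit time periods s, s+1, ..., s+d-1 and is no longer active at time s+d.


Each activity i is active on [start_i, start_i + duration_i).
Compute total resource usage per time slot:
  t=0: active resources = [5, 3], total = 8
  t=1: active resources = [5, 3], total = 8
  t=2: active resources = [5, 3], total = 8
  t=3: active resources = [5, 3], total = 8
  t=4: active resources = [3, 3], total = 6
  t=5: active resources = [3, 3], total = 6
  t=6: active resources = [3, 1, 3], total = 7
  t=7: active resources = [3, 1], total = 4
  t=8: active resources = [3, 3, 1], total = 7
  t=9: active resources = [3], total = 3
  t=10: active resources = [3], total = 3
  t=11: active resources = [3], total = 3
Peak resource demand = 8

8


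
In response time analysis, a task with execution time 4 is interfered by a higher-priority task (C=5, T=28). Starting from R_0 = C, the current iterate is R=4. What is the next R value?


R_next = C + ceil(R_prev / T_hp) * C_hp
ceil(4 / 28) = ceil(0.1429) = 1
Interference = 1 * 5 = 5
R_next = 4 + 5 = 9

9


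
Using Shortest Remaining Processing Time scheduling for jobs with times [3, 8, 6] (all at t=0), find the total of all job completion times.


Since all jobs arrive at t=0, SRPT equals SPT ordering.
SPT order: [3, 6, 8]
Completion times:
  Job 1: p=3, C=3
  Job 2: p=6, C=9
  Job 3: p=8, C=17
Total completion time = 3 + 9 + 17 = 29

29


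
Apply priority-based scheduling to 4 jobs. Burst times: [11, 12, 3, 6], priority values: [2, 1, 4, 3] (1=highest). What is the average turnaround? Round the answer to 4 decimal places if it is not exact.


Sort by priority (ascending = highest first):
Order: [(1, 12), (2, 11), (3, 6), (4, 3)]
Completion times:
  Priority 1, burst=12, C=12
  Priority 2, burst=11, C=23
  Priority 3, burst=6, C=29
  Priority 4, burst=3, C=32
Average turnaround = 96/4 = 24.0

24.0


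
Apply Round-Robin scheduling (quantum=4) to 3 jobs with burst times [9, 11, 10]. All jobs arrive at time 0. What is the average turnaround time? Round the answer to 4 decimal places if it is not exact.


Time quantum = 4
Execution trace:
  J1 runs 4 units, time = 4
  J2 runs 4 units, time = 8
  J3 runs 4 units, time = 12
  J1 runs 4 units, time = 16
  J2 runs 4 units, time = 20
  J3 runs 4 units, time = 24
  J1 runs 1 units, time = 25
  J2 runs 3 units, time = 28
  J3 runs 2 units, time = 30
Finish times: [25, 28, 30]
Average turnaround = 83/3 = 27.6667

27.6667


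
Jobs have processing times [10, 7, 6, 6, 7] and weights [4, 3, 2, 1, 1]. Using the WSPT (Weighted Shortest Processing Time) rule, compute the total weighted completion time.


Compute p/w ratios and sort ascending (WSPT): [(7, 3), (10, 4), (6, 2), (6, 1), (7, 1)]
Compute weighted completion times:
  Job (p=7,w=3): C=7, w*C=3*7=21
  Job (p=10,w=4): C=17, w*C=4*17=68
  Job (p=6,w=2): C=23, w*C=2*23=46
  Job (p=6,w=1): C=29, w*C=1*29=29
  Job (p=7,w=1): C=36, w*C=1*36=36
Total weighted completion time = 200

200


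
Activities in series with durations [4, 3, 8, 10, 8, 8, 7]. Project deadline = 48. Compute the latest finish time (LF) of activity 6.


LF(activity 6) = deadline - sum of successor durations
Successors: activities 7 through 7 with durations [7]
Sum of successor durations = 7
LF = 48 - 7 = 41

41


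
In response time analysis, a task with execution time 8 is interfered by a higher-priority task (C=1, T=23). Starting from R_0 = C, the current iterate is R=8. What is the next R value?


R_next = C + ceil(R_prev / T_hp) * C_hp
ceil(8 / 23) = ceil(0.3478) = 1
Interference = 1 * 1 = 1
R_next = 8 + 1 = 9

9


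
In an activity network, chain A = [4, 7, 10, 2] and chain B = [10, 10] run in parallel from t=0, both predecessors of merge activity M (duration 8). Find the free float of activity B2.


ES(B2) = sum of predecessors on chain B = 10
EF(B2) = ES + duration = 10 + 10 = 20
Successor of B2 is M. ES(M) = max(sum(A), sum(B)) = max(23, 20) = 23
Free float = ES(successor) - EF(current) = 23 - 20 = 3

3


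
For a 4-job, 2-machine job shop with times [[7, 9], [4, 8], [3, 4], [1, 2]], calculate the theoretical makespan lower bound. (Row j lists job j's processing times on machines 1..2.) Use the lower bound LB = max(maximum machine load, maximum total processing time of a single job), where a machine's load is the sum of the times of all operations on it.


Machine loads:
  Machine 1: 7 + 4 + 3 + 1 = 15
  Machine 2: 9 + 8 + 4 + 2 = 23
Max machine load = 23
Job totals:
  Job 1: 16
  Job 2: 12
  Job 3: 7
  Job 4: 3
Max job total = 16
Lower bound = max(23, 16) = 23

23


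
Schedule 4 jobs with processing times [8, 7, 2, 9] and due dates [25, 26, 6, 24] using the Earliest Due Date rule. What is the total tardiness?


Sort by due date (EDD order): [(2, 6), (9, 24), (8, 25), (7, 26)]
Compute completion times and tardiness:
  Job 1: p=2, d=6, C=2, tardiness=max(0,2-6)=0
  Job 2: p=9, d=24, C=11, tardiness=max(0,11-24)=0
  Job 3: p=8, d=25, C=19, tardiness=max(0,19-25)=0
  Job 4: p=7, d=26, C=26, tardiness=max(0,26-26)=0
Total tardiness = 0

0


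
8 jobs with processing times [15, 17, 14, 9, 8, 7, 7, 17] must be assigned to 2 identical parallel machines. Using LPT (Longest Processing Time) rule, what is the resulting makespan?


Sort jobs in decreasing order (LPT): [17, 17, 15, 14, 9, 8, 7, 7]
Assign each job to the least loaded machine:
  Machine 1: jobs [17, 15, 8, 7], load = 47
  Machine 2: jobs [17, 14, 9, 7], load = 47
Makespan = max load = 47

47


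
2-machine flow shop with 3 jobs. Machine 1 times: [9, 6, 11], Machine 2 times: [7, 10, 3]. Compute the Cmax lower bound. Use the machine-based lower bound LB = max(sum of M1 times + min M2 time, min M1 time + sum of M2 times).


LB1 = sum(M1 times) + min(M2 times) = 26 + 3 = 29
LB2 = min(M1 times) + sum(M2 times) = 6 + 20 = 26
Lower bound = max(LB1, LB2) = max(29, 26) = 29

29


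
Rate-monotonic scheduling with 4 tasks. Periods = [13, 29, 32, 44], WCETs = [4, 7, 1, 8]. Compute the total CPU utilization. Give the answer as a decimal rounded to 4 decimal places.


Compute individual utilizations (exact fractions):
  Task 1: C/T = 4/13 (approx. 0.3077)
  Task 2: C/T = 7/29 (approx. 0.2414)
  Task 3: C/T = 1/32 (approx. 0.0313)
  Task 4: C/T = 8/44 = 2/11 (approx. 0.1818)
Total utilization U = 4/13 + 7/29 + 1/32 + 2/11 = 101139/132704
Rounded to 4 decimal places: U = 0.7621
RM (Liu & Layland) bound for 4 tasks = 0.756828; compare with U = 101139/132704 (approx. 0.762140)
bound < U <= 1, so the RM sufficient condition is not met (inconclusive; an exact test such as response-time analysis is needed).

0.7621


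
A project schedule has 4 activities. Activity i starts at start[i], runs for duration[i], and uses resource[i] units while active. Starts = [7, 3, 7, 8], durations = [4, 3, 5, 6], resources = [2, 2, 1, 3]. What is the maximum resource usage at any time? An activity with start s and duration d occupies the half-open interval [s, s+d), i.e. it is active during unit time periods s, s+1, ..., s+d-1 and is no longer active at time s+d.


Each activity i is active on [start_i, start_i + duration_i).
Compute total resource usage per time slot:
  t=0: active resources = [], total = 0
  t=1: active resources = [], total = 0
  t=2: active resources = [], total = 0
  t=3: active resources = [2], total = 2
  t=4: active resources = [2], total = 2
  t=5: active resources = [2], total = 2
  t=6: active resources = [], total = 0
  t=7: active resources = [2, 1], total = 3
  t=8: active resources = [2, 1, 3], total = 6
  t=9: active resources = [2, 1, 3], total = 6
  t=10: active resources = [2, 1, 3], total = 6
  t=11: active resources = [1, 3], total = 4
  t=12: active resources = [3], total = 3
  t=13: active resources = [3], total = 3
Peak resource demand = 6

6


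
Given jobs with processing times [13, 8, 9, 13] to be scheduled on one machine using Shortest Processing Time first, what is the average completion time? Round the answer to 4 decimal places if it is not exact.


Sort jobs by processing time (SPT order): [8, 9, 13, 13]
Compute completion times sequentially:
  Job 1: processing = 8, completes at 8
  Job 2: processing = 9, completes at 17
  Job 3: processing = 13, completes at 30
  Job 4: processing = 13, completes at 43
Sum of completion times = 98
Average completion time = 98/4 = 24.5

24.5


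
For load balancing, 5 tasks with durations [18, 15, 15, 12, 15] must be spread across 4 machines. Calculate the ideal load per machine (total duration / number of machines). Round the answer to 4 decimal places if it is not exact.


Total processing time = 18 + 15 + 15 + 12 + 15 = 75
Number of machines = 4
Ideal balanced load = 75 / 4 = 18.75

18.75


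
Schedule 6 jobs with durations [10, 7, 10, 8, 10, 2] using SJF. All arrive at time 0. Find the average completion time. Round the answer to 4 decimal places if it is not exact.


SJF order (ascending): [2, 7, 8, 10, 10, 10]
Completion times:
  Job 1: burst=2, C=2
  Job 2: burst=7, C=9
  Job 3: burst=8, C=17
  Job 4: burst=10, C=27
  Job 5: burst=10, C=37
  Job 6: burst=10, C=47
Average completion = 139/6 = 23.1667

23.1667


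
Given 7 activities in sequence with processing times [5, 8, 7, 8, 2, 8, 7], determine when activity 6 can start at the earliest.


Activity 6 starts after activities 1 through 5 complete.
Predecessor durations: [5, 8, 7, 8, 2]
ES = 5 + 8 + 7 + 8 + 2 = 30

30


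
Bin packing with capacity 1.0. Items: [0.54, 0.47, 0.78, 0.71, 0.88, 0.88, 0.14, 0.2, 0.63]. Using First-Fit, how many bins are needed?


Place items sequentially using First-Fit:
  Item 0.54 -> new Bin 1
  Item 0.47 -> new Bin 2
  Item 0.78 -> new Bin 3
  Item 0.71 -> new Bin 4
  Item 0.88 -> new Bin 5
  Item 0.88 -> new Bin 6
  Item 0.14 -> Bin 1 (now 0.68)
  Item 0.2 -> Bin 1 (now 0.88)
  Item 0.63 -> new Bin 7
Total bins used = 7

7


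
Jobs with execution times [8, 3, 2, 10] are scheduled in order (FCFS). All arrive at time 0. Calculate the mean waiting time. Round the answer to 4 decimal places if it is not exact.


FCFS order (as given): [8, 3, 2, 10]
Waiting times:
  Job 1: wait = 0
  Job 2: wait = 8
  Job 3: wait = 11
  Job 4: wait = 13
Sum of waiting times = 32
Average waiting time = 32/4 = 8.0

8.0


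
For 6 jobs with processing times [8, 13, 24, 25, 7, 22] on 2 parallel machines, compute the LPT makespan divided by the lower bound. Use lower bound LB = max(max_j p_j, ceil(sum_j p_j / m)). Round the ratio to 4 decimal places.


LPT order: [25, 24, 22, 13, 8, 7]
Machine loads after assignment: [53, 46]
LPT makespan = 53
Lower bound = max(max_job, ceil(total/2)) = max(25, 50) = 50
Ratio = 53 / 50 = 1.06

1.06


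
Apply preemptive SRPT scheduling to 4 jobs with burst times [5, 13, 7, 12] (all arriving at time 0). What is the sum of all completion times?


Since all jobs arrive at t=0, SRPT equals SPT ordering.
SPT order: [5, 7, 12, 13]
Completion times:
  Job 1: p=5, C=5
  Job 2: p=7, C=12
  Job 3: p=12, C=24
  Job 4: p=13, C=37
Total completion time = 5 + 12 + 24 + 37 = 78

78


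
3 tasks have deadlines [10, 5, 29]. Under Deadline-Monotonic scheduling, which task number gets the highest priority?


Sort tasks by relative deadline (ascending):
  Task 2: deadline = 5
  Task 1: deadline = 10
  Task 3: deadline = 29
Priority order (highest first): [2, 1, 3]
Highest priority task = 2

2


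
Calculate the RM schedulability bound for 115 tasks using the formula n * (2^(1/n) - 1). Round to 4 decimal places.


Compute 2^(1/115) = 1.0060455679
Subtract 1: 1.0060455679 - 1 = 0.0060455679
Multiply by n: 115 * 0.0060455679 = 0.6952403085
Round to 4 dp: 0.6952

0.6952


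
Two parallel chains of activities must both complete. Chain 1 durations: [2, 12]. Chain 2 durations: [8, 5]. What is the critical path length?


Path A total = 2 + 12 = 14
Path B total = 8 + 5 = 13
Critical path = longest path = max(14, 13) = 14

14


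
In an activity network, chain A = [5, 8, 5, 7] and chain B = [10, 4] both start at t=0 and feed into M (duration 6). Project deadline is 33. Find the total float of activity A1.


Forward pass: ES(A1) = sum of predecessors on chain A = 0
EF = ES + duration = 0 + 5 = 5
Backward pass: LF(M) = deadline = 33; LS(M) = 33 - 6 = 27
LF(A1) = LS(M) - sum(successors on chain A) = 27 - 20 = 7
LS = LF - duration = 7 - 5 = 2
Total float = LS - ES = 2 - 0 = 2

2


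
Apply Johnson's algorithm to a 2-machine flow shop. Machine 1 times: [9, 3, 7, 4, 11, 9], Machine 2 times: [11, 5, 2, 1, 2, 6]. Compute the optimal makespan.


Apply Johnson's rule:
  Group 1 (a <= b): [(2, 3, 5), (1, 9, 11)]
  Group 2 (a > b): [(6, 9, 6), (3, 7, 2), (5, 11, 2), (4, 4, 1)]
Optimal job order: [2, 1, 6, 3, 5, 4]
Schedule:
  Job 2: M1 done at 3, M2 done at 8
  Job 1: M1 done at 12, M2 done at 23
  Job 6: M1 done at 21, M2 done at 29
  Job 3: M1 done at 28, M2 done at 31
  Job 5: M1 done at 39, M2 done at 41
  Job 4: M1 done at 43, M2 done at 44
Makespan = 44

44


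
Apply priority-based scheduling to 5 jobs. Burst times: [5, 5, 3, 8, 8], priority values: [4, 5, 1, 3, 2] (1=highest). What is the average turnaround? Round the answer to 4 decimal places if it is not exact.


Sort by priority (ascending = highest first):
Order: [(1, 3), (2, 8), (3, 8), (4, 5), (5, 5)]
Completion times:
  Priority 1, burst=3, C=3
  Priority 2, burst=8, C=11
  Priority 3, burst=8, C=19
  Priority 4, burst=5, C=24
  Priority 5, burst=5, C=29
Average turnaround = 86/5 = 17.2

17.2


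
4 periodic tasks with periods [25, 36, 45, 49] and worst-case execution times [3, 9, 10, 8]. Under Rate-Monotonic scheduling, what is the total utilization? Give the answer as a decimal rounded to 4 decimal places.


Compute individual utilizations (exact fractions):
  Task 1: C/T = 3/25 (approx. 0.12)
  Task 2: C/T = 9/36 = 1/4 (approx. 0.25)
  Task 3: C/T = 10/45 = 2/9 (approx. 0.2222)
  Task 4: C/T = 8/49 (approx. 0.1633)
Total utilization U = 3/25 + 1/4 + 2/9 + 8/49 = 33317/44100
Rounded to 4 decimal places: U = 0.7555
RM (Liu & Layland) bound for 4 tasks = 0.756828; compare with U = 33317/44100 (approx. 0.755488)
U <= bound, so schedulable by RM sufficient condition.

0.7555


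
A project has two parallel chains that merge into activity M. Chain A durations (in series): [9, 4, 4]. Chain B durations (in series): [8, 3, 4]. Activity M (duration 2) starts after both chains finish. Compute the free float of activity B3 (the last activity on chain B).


ES(B3) = sum of predecessors on chain B = 11
EF(B3) = ES + duration = 11 + 4 = 15
Successor of B3 is M. ES(M) = max(sum(A), sum(B)) = max(17, 15) = 17
Free float = ES(successor) - EF(current) = 17 - 15 = 2

2


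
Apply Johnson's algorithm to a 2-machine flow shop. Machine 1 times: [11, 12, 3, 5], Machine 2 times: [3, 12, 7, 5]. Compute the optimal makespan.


Apply Johnson's rule:
  Group 1 (a <= b): [(3, 3, 7), (4, 5, 5), (2, 12, 12)]
  Group 2 (a > b): [(1, 11, 3)]
Optimal job order: [3, 4, 2, 1]
Schedule:
  Job 3: M1 done at 3, M2 done at 10
  Job 4: M1 done at 8, M2 done at 15
  Job 2: M1 done at 20, M2 done at 32
  Job 1: M1 done at 31, M2 done at 35
Makespan = 35

35


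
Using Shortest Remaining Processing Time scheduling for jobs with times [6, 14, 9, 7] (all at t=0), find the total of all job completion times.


Since all jobs arrive at t=0, SRPT equals SPT ordering.
SPT order: [6, 7, 9, 14]
Completion times:
  Job 1: p=6, C=6
  Job 2: p=7, C=13
  Job 3: p=9, C=22
  Job 4: p=14, C=36
Total completion time = 6 + 13 + 22 + 36 = 77

77


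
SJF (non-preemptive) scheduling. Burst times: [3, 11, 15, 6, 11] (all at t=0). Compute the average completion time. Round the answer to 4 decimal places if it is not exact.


SJF order (ascending): [3, 6, 11, 11, 15]
Completion times:
  Job 1: burst=3, C=3
  Job 2: burst=6, C=9
  Job 3: burst=11, C=20
  Job 4: burst=11, C=31
  Job 5: burst=15, C=46
Average completion = 109/5 = 21.8

21.8


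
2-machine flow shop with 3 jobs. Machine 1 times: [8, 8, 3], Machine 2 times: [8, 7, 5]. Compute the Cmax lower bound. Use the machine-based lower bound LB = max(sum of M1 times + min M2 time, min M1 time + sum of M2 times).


LB1 = sum(M1 times) + min(M2 times) = 19 + 5 = 24
LB2 = min(M1 times) + sum(M2 times) = 3 + 20 = 23
Lower bound = max(LB1, LB2) = max(24, 23) = 24

24


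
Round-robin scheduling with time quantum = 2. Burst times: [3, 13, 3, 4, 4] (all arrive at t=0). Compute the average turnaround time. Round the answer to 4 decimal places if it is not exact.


Time quantum = 2
Execution trace:
  J1 runs 2 units, time = 2
  J2 runs 2 units, time = 4
  J3 runs 2 units, time = 6
  J4 runs 2 units, time = 8
  J5 runs 2 units, time = 10
  J1 runs 1 units, time = 11
  J2 runs 2 units, time = 13
  J3 runs 1 units, time = 14
  J4 runs 2 units, time = 16
  J5 runs 2 units, time = 18
  J2 runs 2 units, time = 20
  J2 runs 2 units, time = 22
  J2 runs 2 units, time = 24
  J2 runs 2 units, time = 26
  J2 runs 1 units, time = 27
Finish times: [11, 27, 14, 16, 18]
Average turnaround = 86/5 = 17.2

17.2


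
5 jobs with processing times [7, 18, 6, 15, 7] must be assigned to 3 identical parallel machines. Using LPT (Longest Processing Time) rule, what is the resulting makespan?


Sort jobs in decreasing order (LPT): [18, 15, 7, 7, 6]
Assign each job to the least loaded machine:
  Machine 1: jobs [18], load = 18
  Machine 2: jobs [15], load = 15
  Machine 3: jobs [7, 7, 6], load = 20
Makespan = max load = 20

20


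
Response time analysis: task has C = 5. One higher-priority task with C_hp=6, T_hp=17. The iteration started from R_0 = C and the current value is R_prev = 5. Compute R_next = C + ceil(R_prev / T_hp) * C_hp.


R_next = C + ceil(R_prev / T_hp) * C_hp
ceil(5 / 17) = ceil(0.2941) = 1
Interference = 1 * 6 = 6
R_next = 5 + 6 = 11

11


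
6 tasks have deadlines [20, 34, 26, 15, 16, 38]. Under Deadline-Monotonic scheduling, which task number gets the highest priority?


Sort tasks by relative deadline (ascending):
  Task 4: deadline = 15
  Task 5: deadline = 16
  Task 1: deadline = 20
  Task 3: deadline = 26
  Task 2: deadline = 34
  Task 6: deadline = 38
Priority order (highest first): [4, 5, 1, 3, 2, 6]
Highest priority task = 4

4


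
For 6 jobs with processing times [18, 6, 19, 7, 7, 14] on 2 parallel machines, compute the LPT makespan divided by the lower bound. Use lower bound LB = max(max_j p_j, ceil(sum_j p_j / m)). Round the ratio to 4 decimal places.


LPT order: [19, 18, 14, 7, 7, 6]
Machine loads after assignment: [33, 38]
LPT makespan = 38
Lower bound = max(max_job, ceil(total/2)) = max(19, 36) = 36
Ratio = 38 / 36 = 1.0556

1.0556


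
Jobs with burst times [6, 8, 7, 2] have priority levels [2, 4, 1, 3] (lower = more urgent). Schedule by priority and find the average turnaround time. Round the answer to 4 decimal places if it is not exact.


Sort by priority (ascending = highest first):
Order: [(1, 7), (2, 6), (3, 2), (4, 8)]
Completion times:
  Priority 1, burst=7, C=7
  Priority 2, burst=6, C=13
  Priority 3, burst=2, C=15
  Priority 4, burst=8, C=23
Average turnaround = 58/4 = 14.5

14.5


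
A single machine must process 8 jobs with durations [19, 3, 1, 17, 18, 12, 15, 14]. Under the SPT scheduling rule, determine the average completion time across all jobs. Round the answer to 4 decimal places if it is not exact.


Sort jobs by processing time (SPT order): [1, 3, 12, 14, 15, 17, 18, 19]
Compute completion times sequentially:
  Job 1: processing = 1, completes at 1
  Job 2: processing = 3, completes at 4
  Job 3: processing = 12, completes at 16
  Job 4: processing = 14, completes at 30
  Job 5: processing = 15, completes at 45
  Job 6: processing = 17, completes at 62
  Job 7: processing = 18, completes at 80
  Job 8: processing = 19, completes at 99
Sum of completion times = 337
Average completion time = 337/8 = 42.125

42.125


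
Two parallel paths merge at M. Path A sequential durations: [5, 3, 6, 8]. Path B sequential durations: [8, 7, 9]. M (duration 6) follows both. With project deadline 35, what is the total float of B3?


Forward pass: ES(B3) = sum of predecessors on chain B = 15
EF = ES + duration = 15 + 9 = 24
Backward pass: LF(M) = deadline = 35; LS(M) = 35 - 6 = 29
LF(B3) = LS(M) - sum(successors on chain B) = 29 - 0 = 29
LS = LF - duration = 29 - 9 = 20
Total float = LS - ES = 20 - 15 = 5

5


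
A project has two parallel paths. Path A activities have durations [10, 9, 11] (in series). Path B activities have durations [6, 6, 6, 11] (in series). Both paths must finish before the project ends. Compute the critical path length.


Path A total = 10 + 9 + 11 = 30
Path B total = 6 + 6 + 6 + 11 = 29
Critical path = longest path = max(30, 29) = 30

30


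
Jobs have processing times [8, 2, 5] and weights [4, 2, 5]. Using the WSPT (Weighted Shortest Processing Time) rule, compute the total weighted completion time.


Compute p/w ratios and sort ascending (WSPT): [(2, 2), (5, 5), (8, 4)]
Compute weighted completion times:
  Job (p=2,w=2): C=2, w*C=2*2=4
  Job (p=5,w=5): C=7, w*C=5*7=35
  Job (p=8,w=4): C=15, w*C=4*15=60
Total weighted completion time = 99

99


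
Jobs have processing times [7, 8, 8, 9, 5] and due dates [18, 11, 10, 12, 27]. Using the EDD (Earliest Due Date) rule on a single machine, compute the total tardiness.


Sort by due date (EDD order): [(8, 10), (8, 11), (9, 12), (7, 18), (5, 27)]
Compute completion times and tardiness:
  Job 1: p=8, d=10, C=8, tardiness=max(0,8-10)=0
  Job 2: p=8, d=11, C=16, tardiness=max(0,16-11)=5
  Job 3: p=9, d=12, C=25, tardiness=max(0,25-12)=13
  Job 4: p=7, d=18, C=32, tardiness=max(0,32-18)=14
  Job 5: p=5, d=27, C=37, tardiness=max(0,37-27)=10
Total tardiness = 42

42


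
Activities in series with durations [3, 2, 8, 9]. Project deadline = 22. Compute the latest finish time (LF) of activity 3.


LF(activity 3) = deadline - sum of successor durations
Successors: activities 4 through 4 with durations [9]
Sum of successor durations = 9
LF = 22 - 9 = 13

13


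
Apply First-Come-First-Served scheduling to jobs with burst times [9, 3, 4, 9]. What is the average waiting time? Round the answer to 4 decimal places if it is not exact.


FCFS order (as given): [9, 3, 4, 9]
Waiting times:
  Job 1: wait = 0
  Job 2: wait = 9
  Job 3: wait = 12
  Job 4: wait = 16
Sum of waiting times = 37
Average waiting time = 37/4 = 9.25

9.25


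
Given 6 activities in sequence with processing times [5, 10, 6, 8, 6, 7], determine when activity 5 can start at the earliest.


Activity 5 starts after activities 1 through 4 complete.
Predecessor durations: [5, 10, 6, 8]
ES = 5 + 10 + 6 + 8 = 29

29


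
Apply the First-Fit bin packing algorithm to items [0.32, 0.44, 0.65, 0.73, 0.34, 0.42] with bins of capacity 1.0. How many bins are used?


Place items sequentially using First-Fit:
  Item 0.32 -> new Bin 1
  Item 0.44 -> Bin 1 (now 0.76)
  Item 0.65 -> new Bin 2
  Item 0.73 -> new Bin 3
  Item 0.34 -> Bin 2 (now 0.99)
  Item 0.42 -> new Bin 4
Total bins used = 4

4


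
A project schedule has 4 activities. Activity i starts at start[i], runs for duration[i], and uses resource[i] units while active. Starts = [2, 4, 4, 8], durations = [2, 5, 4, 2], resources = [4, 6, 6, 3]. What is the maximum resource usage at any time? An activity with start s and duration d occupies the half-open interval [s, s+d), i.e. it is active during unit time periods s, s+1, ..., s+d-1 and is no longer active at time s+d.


Each activity i is active on [start_i, start_i + duration_i).
Compute total resource usage per time slot:
  t=0: active resources = [], total = 0
  t=1: active resources = [], total = 0
  t=2: active resources = [4], total = 4
  t=3: active resources = [4], total = 4
  t=4: active resources = [6, 6], total = 12
  t=5: active resources = [6, 6], total = 12
  t=6: active resources = [6, 6], total = 12
  t=7: active resources = [6, 6], total = 12
  t=8: active resources = [6, 3], total = 9
  t=9: active resources = [3], total = 3
Peak resource demand = 12

12


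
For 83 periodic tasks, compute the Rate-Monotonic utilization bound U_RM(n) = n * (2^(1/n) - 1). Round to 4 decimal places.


Compute 2^(1/83) = 1.0083861392
Subtract 1: 1.0083861392 - 1 = 0.0083861392
Multiply by n: 83 * 0.0083861392 = 0.6960495536
Round to 4 dp: 0.6960

0.6960


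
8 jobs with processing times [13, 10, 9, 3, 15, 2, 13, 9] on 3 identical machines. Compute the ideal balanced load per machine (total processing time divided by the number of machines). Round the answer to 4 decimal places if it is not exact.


Total processing time = 13 + 10 + 9 + 3 + 15 + 2 + 13 + 9 = 74
Number of machines = 3
Ideal balanced load = 74 / 3 = 24.6667

24.6667


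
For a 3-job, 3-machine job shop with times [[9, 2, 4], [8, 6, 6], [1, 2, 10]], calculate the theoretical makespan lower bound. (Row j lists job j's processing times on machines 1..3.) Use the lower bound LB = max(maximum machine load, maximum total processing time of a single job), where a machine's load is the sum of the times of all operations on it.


Machine loads:
  Machine 1: 9 + 8 + 1 = 18
  Machine 2: 2 + 6 + 2 = 10
  Machine 3: 4 + 6 + 10 = 20
Max machine load = 20
Job totals:
  Job 1: 15
  Job 2: 20
  Job 3: 13
Max job total = 20
Lower bound = max(20, 20) = 20

20


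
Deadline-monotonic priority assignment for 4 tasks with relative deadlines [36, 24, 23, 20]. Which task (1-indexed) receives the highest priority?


Sort tasks by relative deadline (ascending):
  Task 4: deadline = 20
  Task 3: deadline = 23
  Task 2: deadline = 24
  Task 1: deadline = 36
Priority order (highest first): [4, 3, 2, 1]
Highest priority task = 4

4


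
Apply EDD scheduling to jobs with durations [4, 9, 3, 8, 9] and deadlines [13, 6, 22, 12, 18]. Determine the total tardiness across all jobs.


Sort by due date (EDD order): [(9, 6), (8, 12), (4, 13), (9, 18), (3, 22)]
Compute completion times and tardiness:
  Job 1: p=9, d=6, C=9, tardiness=max(0,9-6)=3
  Job 2: p=8, d=12, C=17, tardiness=max(0,17-12)=5
  Job 3: p=4, d=13, C=21, tardiness=max(0,21-13)=8
  Job 4: p=9, d=18, C=30, tardiness=max(0,30-18)=12
  Job 5: p=3, d=22, C=33, tardiness=max(0,33-22)=11
Total tardiness = 39

39


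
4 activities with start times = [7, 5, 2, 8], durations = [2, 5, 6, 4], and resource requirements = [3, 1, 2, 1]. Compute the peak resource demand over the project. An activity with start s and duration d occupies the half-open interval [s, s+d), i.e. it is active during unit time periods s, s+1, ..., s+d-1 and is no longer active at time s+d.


Each activity i is active on [start_i, start_i + duration_i).
Compute total resource usage per time slot:
  t=0: active resources = [], total = 0
  t=1: active resources = [], total = 0
  t=2: active resources = [2], total = 2
  t=3: active resources = [2], total = 2
  t=4: active resources = [2], total = 2
  t=5: active resources = [1, 2], total = 3
  t=6: active resources = [1, 2], total = 3
  t=7: active resources = [3, 1, 2], total = 6
  t=8: active resources = [3, 1, 1], total = 5
  t=9: active resources = [1, 1], total = 2
  t=10: active resources = [1], total = 1
  t=11: active resources = [1], total = 1
Peak resource demand = 6

6


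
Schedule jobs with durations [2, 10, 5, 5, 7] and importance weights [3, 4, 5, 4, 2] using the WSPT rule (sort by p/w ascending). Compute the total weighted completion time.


Compute p/w ratios and sort ascending (WSPT): [(2, 3), (5, 5), (5, 4), (10, 4), (7, 2)]
Compute weighted completion times:
  Job (p=2,w=3): C=2, w*C=3*2=6
  Job (p=5,w=5): C=7, w*C=5*7=35
  Job (p=5,w=4): C=12, w*C=4*12=48
  Job (p=10,w=4): C=22, w*C=4*22=88
  Job (p=7,w=2): C=29, w*C=2*29=58
Total weighted completion time = 235

235


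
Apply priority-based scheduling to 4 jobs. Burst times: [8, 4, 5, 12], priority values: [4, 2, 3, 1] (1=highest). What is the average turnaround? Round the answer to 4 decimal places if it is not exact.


Sort by priority (ascending = highest first):
Order: [(1, 12), (2, 4), (3, 5), (4, 8)]
Completion times:
  Priority 1, burst=12, C=12
  Priority 2, burst=4, C=16
  Priority 3, burst=5, C=21
  Priority 4, burst=8, C=29
Average turnaround = 78/4 = 19.5

19.5


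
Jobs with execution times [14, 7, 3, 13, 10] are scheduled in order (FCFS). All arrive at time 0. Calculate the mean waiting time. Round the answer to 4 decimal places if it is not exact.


FCFS order (as given): [14, 7, 3, 13, 10]
Waiting times:
  Job 1: wait = 0
  Job 2: wait = 14
  Job 3: wait = 21
  Job 4: wait = 24
  Job 5: wait = 37
Sum of waiting times = 96
Average waiting time = 96/5 = 19.2

19.2


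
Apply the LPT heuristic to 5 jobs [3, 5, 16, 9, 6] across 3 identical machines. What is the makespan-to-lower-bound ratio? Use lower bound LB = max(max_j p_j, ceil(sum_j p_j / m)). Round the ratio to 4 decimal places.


LPT order: [16, 9, 6, 5, 3]
Machine loads after assignment: [16, 12, 11]
LPT makespan = 16
Lower bound = max(max_job, ceil(total/3)) = max(16, 13) = 16
Ratio = 16 / 16 = 1.0

1.0


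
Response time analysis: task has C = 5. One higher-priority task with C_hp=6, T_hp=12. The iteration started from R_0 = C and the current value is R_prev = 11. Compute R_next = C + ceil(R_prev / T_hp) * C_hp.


R_next = C + ceil(R_prev / T_hp) * C_hp
ceil(11 / 12) = ceil(0.9167) = 1
Interference = 1 * 6 = 6
R_next = 5 + 6 = 11
R_next = R_prev, so the iteration has converged (response time = 11).

11


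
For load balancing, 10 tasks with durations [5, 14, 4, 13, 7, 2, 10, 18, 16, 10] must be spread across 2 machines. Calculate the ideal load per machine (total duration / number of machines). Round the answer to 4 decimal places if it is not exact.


Total processing time = 5 + 14 + 4 + 13 + 7 + 2 + 10 + 18 + 16 + 10 = 99
Number of machines = 2
Ideal balanced load = 99 / 2 = 49.5

49.5


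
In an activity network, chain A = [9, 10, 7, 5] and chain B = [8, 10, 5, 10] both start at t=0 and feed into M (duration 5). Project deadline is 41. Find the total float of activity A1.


Forward pass: ES(A1) = sum of predecessors on chain A = 0
EF = ES + duration = 0 + 9 = 9
Backward pass: LF(M) = deadline = 41; LS(M) = 41 - 5 = 36
LF(A1) = LS(M) - sum(successors on chain A) = 36 - 22 = 14
LS = LF - duration = 14 - 9 = 5
Total float = LS - ES = 5 - 0 = 5

5


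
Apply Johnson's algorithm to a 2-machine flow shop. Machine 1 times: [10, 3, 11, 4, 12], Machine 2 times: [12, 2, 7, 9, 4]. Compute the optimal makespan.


Apply Johnson's rule:
  Group 1 (a <= b): [(4, 4, 9), (1, 10, 12)]
  Group 2 (a > b): [(3, 11, 7), (5, 12, 4), (2, 3, 2)]
Optimal job order: [4, 1, 3, 5, 2]
Schedule:
  Job 4: M1 done at 4, M2 done at 13
  Job 1: M1 done at 14, M2 done at 26
  Job 3: M1 done at 25, M2 done at 33
  Job 5: M1 done at 37, M2 done at 41
  Job 2: M1 done at 40, M2 done at 43
Makespan = 43

43


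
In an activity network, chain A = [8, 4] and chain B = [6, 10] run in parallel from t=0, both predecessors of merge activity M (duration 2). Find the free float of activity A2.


ES(A2) = sum of predecessors on chain A = 8
EF(A2) = ES + duration = 8 + 4 = 12
Successor of A2 is M. ES(M) = max(sum(A), sum(B)) = max(12, 16) = 16
Free float = ES(successor) - EF(current) = 16 - 12 = 4

4


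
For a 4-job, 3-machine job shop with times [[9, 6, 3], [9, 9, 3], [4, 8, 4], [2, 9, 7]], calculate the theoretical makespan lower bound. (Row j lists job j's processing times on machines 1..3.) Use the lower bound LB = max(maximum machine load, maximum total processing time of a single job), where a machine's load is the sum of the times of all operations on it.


Machine loads:
  Machine 1: 9 + 9 + 4 + 2 = 24
  Machine 2: 6 + 9 + 8 + 9 = 32
  Machine 3: 3 + 3 + 4 + 7 = 17
Max machine load = 32
Job totals:
  Job 1: 18
  Job 2: 21
  Job 3: 16
  Job 4: 18
Max job total = 21
Lower bound = max(32, 21) = 32

32


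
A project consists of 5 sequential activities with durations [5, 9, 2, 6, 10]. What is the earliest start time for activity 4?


Activity 4 starts after activities 1 through 3 complete.
Predecessor durations: [5, 9, 2]
ES = 5 + 9 + 2 = 16

16


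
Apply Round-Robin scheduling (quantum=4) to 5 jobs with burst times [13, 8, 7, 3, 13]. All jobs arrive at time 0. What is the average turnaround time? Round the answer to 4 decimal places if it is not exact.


Time quantum = 4
Execution trace:
  J1 runs 4 units, time = 4
  J2 runs 4 units, time = 8
  J3 runs 4 units, time = 12
  J4 runs 3 units, time = 15
  J5 runs 4 units, time = 19
  J1 runs 4 units, time = 23
  J2 runs 4 units, time = 27
  J3 runs 3 units, time = 30
  J5 runs 4 units, time = 34
  J1 runs 4 units, time = 38
  J5 runs 4 units, time = 42
  J1 runs 1 units, time = 43
  J5 runs 1 units, time = 44
Finish times: [43, 27, 30, 15, 44]
Average turnaround = 159/5 = 31.8

31.8
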